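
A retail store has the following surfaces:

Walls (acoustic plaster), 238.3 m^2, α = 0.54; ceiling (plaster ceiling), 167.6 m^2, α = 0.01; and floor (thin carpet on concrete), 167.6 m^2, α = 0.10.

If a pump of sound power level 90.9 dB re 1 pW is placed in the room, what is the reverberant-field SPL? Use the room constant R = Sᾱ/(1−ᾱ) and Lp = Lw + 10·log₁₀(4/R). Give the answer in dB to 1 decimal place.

Σ(Sᵢαᵢ) = 238.3×0.54 + 167.6×0.01 + 167.6×0.10 = 147.118; total area S = 573.5 m^2.
ᾱ = 0.2565, so room constant R = A/(1−ᾱ) = 197.872 m^2.
Lp = Lw + 10 log₁₀(4/R) = 90.9 -16.94 = 74.0 dB.

74.0 dB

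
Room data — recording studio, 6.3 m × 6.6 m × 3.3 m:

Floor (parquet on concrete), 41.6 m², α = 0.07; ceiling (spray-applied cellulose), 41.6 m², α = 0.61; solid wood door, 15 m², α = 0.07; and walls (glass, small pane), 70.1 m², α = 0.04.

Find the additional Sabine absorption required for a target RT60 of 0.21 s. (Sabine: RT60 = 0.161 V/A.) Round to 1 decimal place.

Summing Sᵢαᵢ: 2.912 + 25.376 + 1.050 + 2.804 → A₁ = 32.142 sabins.
V = 137.214 m³. Required absorption A₂ = 0.161 × 137.214 / 0.21 = 105.197 sabins.
Shortfall: 105.197 − 32.142 = 73.1 sabins.

73.1 sabins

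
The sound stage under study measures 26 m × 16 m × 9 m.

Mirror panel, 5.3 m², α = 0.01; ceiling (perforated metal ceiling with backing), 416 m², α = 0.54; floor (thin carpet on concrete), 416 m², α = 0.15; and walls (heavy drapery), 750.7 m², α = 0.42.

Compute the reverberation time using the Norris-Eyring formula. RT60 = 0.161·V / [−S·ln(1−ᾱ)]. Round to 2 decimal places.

0.80 s

Total surface area S = 5.3 + 416 + 416 + 750.7 = 1588.0 m².
Absorption A = 5.3×0.01 + 416×0.54 + 416×0.15 + 750.7×0.42 = 602.387 sabins.
ᾱ = 602.387 / 1588.0 = 0.3793.
−S·ln(1−ᾱ) = −1588.0 × ln(1 − 0.3793) = 757.329.
V = 26 × 16 × 9 = 3744 m³.
RT60 = 0.161 × 3744 / 757.329 = 0.80 s.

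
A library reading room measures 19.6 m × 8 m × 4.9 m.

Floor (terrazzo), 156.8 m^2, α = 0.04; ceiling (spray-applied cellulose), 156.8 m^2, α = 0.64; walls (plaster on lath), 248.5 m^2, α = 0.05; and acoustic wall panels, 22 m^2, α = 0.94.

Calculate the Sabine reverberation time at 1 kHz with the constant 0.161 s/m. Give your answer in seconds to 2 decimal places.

A = Σ Sᵢαᵢ = 156.8*0.04 + 156.8*0.64 + 248.5*0.05 + 22*0.94 = 139.729 sabins.
Room volume: 768.32 m³.
T = 0.161 V/A = 0.161·768.32/139.729 = 0.89 s.

0.89 s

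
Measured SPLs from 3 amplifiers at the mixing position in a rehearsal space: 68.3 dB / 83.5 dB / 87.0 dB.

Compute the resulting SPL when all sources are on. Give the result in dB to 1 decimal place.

Sum in the linear (power) domain: Σ 10^(Lᵢ/10) = 10^(68.3/10) + 10^(83.5/10) + 10^(87.0/10) = 7.318e+08.
Back to dB: 10·log₁₀ Σ = 88.6 dB.

88.6 dB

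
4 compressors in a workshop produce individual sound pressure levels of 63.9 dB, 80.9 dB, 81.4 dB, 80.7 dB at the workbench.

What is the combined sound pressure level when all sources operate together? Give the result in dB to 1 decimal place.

Converting to relative power and adding: 10^(63.9/10) + 10^(80.9/10) + 10^(81.4/10) + 10^(80.7/10) = 3.81e+08.
L_total = 10·log₁₀(3.81e+08) = 85.8 dB.

85.8 dB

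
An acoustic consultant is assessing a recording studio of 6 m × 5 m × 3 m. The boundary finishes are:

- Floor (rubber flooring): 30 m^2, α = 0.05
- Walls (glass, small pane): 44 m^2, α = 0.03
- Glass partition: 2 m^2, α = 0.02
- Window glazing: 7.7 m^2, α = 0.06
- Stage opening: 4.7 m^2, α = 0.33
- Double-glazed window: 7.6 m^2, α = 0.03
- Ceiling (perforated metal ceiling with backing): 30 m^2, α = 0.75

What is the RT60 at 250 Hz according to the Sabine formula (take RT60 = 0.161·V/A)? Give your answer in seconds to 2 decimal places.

Total absorption A = 30·0.05 + 44·0.03 + 2·0.02 + 7.7·0.06 + 4.7·0.33 + 7.6·0.03 + 30·0.75
  = 1.500 + 1.320 + 0.040 + 0.462 + 1.551 + 0.228 + 22.500 = 27.601 m^2 sabins.
Room volume: 90 m³.
RT60 = 0.161 · V / A = 0.161 × 90 / 27.601 = 0.52 s.

0.52 s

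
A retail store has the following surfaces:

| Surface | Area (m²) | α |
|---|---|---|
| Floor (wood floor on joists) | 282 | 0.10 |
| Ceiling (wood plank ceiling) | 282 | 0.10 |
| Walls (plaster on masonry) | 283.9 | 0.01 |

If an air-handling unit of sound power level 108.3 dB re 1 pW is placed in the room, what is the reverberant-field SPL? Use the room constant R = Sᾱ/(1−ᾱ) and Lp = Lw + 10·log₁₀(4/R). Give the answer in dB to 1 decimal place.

A = 59.239 sabins; S = 847.9 m².
ᾱ = 0.0699, so room constant R = A/(1−ᾱ) = 63.691 m².
Lp = Lw + 10 log₁₀(4/R) = 108.3 -12.02 = 96.3 dB.

96.3 dB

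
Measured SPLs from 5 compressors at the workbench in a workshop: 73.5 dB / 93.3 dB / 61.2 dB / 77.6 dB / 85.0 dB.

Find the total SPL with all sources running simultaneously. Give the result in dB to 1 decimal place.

Σ 10^(Lᵢ/10) = 2.535e+09.
L_total = 10·log₁₀(2.535e+09) = 94.0 dB.

94.0 dB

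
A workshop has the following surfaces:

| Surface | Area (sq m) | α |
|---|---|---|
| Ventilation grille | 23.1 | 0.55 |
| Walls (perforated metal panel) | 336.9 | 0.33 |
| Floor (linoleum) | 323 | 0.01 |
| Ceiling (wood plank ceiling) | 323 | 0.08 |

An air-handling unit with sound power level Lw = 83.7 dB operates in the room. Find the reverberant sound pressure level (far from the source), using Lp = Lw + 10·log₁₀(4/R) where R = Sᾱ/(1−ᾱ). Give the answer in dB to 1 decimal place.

A = 152.952 sabins; S = 1006.0 sq m.
ᾱ = 152.952/1006.0 = 0.1520; R = Sᾱ/(1−ᾱ) = 152.952/(1−0.1520) = 180.368 sq m.
Lp = 83.7 + 10·log₁₀(4/180.368) = 83.7 + (-16.54) = 67.2 dB.

67.2 dB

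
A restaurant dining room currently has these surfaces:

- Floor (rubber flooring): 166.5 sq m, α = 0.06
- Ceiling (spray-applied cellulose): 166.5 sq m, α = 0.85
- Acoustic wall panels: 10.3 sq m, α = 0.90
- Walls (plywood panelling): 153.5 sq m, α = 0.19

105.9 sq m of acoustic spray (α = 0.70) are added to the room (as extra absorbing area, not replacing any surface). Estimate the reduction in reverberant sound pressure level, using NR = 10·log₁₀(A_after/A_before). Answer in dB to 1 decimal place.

1.4 dB

Equivalent absorption area: A_before = 166.5·0.06 + 166.5·0.85 + 10.3·0.90 + 153.5·0.19 = 189.950 sq m.
Treatment contributes 105.9·0.70 = 74.130 sabins.
A_after = 189.950 + 74.130 = 264.080 sabins.
Reduction = 10 log₁₀(A_after/A_before) = 10 log₁₀(1.3903) = 1.4 dB.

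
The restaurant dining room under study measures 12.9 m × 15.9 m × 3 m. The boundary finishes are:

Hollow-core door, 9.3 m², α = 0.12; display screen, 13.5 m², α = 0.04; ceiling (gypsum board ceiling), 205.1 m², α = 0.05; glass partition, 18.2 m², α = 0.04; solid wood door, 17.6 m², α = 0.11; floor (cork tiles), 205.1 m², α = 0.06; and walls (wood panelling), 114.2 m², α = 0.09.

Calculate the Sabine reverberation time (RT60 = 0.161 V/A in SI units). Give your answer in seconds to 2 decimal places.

2.67 s

Total absorption A = 9.3·0.12 + 13.5·0.04 + 205.1·0.05 + 18.2·0.04 + 17.6·0.11 + 205.1·0.06 + 114.2·0.09
  = 1.116 + 0.540 + 10.255 + 0.728 + 1.936 + 12.306 + 10.278 = 37.159 m² sabins.
Room volume: 615.33 m³.
T = 0.161 V/A = 0.161·615.33/37.159 = 2.67 s.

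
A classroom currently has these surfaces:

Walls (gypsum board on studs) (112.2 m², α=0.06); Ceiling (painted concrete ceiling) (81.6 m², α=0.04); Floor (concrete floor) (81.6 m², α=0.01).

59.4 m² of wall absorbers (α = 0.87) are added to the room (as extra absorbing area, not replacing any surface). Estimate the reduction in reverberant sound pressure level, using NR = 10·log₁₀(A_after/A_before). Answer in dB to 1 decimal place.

Summing Sᵢαᵢ: 6.732 + 3.264 + 0.816 → A_before = 10.812 sabins.
Treatment contributes 59.4·0.87 = 51.678 sabins.
A_after = 10.812 + 51.678 = 62.490 sabins.
Reduction = 10 log₁₀(A_after/A_before) = 10 log₁₀(5.7797) = 7.6 dB.

7.6 dB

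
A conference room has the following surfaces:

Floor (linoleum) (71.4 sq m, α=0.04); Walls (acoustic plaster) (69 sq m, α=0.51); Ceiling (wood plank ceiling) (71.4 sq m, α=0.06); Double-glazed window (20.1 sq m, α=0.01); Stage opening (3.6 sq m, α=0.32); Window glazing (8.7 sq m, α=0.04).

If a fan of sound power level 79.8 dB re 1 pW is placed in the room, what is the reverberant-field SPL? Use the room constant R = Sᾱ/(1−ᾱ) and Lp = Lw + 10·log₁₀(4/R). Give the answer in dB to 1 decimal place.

A = 44.031 sabins; S = 244.2 sq m.
ᾱ = 44.031/244.2 = 0.1803; R = Sᾱ/(1−ᾱ) = 44.031/(1−0.1803) = 53.716 sq m.
Lp = Lw + 10 log₁₀(4/R) = 79.8 -11.28 = 68.5 dB.

68.5 dB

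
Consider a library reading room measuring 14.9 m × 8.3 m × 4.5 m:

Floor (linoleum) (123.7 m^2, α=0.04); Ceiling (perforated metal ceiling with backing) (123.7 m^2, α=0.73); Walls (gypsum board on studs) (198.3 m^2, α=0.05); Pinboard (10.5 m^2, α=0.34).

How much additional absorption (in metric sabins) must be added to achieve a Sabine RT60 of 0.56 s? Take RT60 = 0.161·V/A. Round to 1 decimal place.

Total absorption A₁ = 123.7·0.04 + 123.7·0.73 + 198.3·0.05 + 10.5·0.34
  = 4.948 + 90.301 + 9.915 + 3.570 = 108.734 m^2 sabins.
Target A₂ = 0.161·556.515/0.56 = 159.998 sabins (V = 556.515 m³).
Additional absorption ΔA = 159.998 − 108.734 = 51.3 sabins.

51.3 sabins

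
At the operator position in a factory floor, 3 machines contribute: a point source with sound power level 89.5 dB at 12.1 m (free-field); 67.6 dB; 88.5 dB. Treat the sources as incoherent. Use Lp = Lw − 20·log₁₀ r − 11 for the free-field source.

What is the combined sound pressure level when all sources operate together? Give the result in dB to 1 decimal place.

Source at 12.1 m: Lp = 89.5 − 20·log₁₀(12.1) − 11 = 56.8 dB.
Converting to relative power and adding: 10^(56.8/10) + 10^(67.6/10) + 10^(88.5/10) = 7.142e+08.
L_total = 10·log₁₀(7.142e+08) = 88.5 dB.

88.5 dB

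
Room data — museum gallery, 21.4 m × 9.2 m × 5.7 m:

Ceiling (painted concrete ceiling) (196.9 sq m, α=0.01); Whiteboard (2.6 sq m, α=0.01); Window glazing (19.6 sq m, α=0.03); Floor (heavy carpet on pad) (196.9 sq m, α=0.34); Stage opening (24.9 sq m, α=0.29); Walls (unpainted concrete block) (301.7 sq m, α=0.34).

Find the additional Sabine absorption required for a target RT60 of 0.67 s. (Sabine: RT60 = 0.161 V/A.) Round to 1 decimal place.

Total absorption A₁ = 196.9×0.01 + 2.6×0.01 + 19.6×0.03 + 196.9×0.34 + 24.9×0.29 + 301.7×0.34
  = 1.969 + 0.026 + 0.588 + 66.946 + 7.221 + 102.578 = 179.328 sq m sabins.
For T = 0.67 s, need A₂ = 0.161·V/T = 0.161·1122.216/0.67 = 269.667 sabins.
Shortfall: 269.667 − 179.328 = 90.3 sabins.

90.3 sabins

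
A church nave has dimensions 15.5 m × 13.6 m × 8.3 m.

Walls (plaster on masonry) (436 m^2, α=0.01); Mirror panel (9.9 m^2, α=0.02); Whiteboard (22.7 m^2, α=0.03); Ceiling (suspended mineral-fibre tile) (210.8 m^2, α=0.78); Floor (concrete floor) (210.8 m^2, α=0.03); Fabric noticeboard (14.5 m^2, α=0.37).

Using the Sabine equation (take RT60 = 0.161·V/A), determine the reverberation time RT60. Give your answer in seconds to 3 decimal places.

1.553 seconds

Summing Sᵢαᵢ: 4.360 + 0.198 + 0.681 + 164.424 + 6.324 + 5.365 → A = 181.352 sabins.
V = 15.5·13.6·8.3 = 1749.64 m³.
Sabine: RT60 = 0.161 × 1749.64 / 181.352 = 1.553 s.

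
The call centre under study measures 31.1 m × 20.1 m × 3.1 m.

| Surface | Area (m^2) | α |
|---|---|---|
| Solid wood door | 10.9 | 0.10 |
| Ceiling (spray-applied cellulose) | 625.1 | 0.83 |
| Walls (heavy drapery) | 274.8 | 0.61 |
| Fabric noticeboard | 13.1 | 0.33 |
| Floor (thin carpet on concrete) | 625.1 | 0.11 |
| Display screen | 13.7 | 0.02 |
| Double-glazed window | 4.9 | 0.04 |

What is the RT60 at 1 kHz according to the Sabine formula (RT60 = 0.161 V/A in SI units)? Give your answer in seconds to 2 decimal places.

Total absorption A = 10.9·0.10 + 625.1·0.83 + 274.8·0.61 + 13.1·0.33 + 625.1·0.11 + 13.7·0.02 + 4.9·0.04
  = 1.090 + 518.833 + 167.628 + 4.323 + 68.761 + 0.274 + 0.196 = 761.105 m^2 sabins.
Room volume: 1937.841 m³.
RT60 = 0.161 · V / A = 0.161 × 1937.841 / 761.105 = 0.41 s.

0.41 seconds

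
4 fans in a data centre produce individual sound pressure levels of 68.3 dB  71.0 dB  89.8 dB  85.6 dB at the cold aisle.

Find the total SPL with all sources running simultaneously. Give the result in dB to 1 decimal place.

Σ 10^(Lᵢ/10) = 1.337e+09.
Back to dB: 10·log₁₀ Σ = 91.3 dB.

91.3 dB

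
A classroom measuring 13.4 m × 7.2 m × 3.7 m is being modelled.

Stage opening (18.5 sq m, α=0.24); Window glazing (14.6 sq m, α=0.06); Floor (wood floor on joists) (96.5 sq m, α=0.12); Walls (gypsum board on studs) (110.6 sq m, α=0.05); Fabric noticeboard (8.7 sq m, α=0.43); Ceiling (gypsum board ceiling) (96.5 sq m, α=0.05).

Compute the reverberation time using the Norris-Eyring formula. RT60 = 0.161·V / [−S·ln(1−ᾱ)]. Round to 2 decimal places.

Total surface area S = 18.5 + 14.6 + 96.5 + 110.6 + 8.7 + 96.5 = 345.4 sq m.
Σ(Sᵢαᵢ) = 18.5·0.24 + 14.6·0.06 + 96.5·0.12 + 110.6·0.05 + 8.7·0.43 + 96.5·0.05 = 30.992.
Mean coefficient ᾱ = A/S = 0.0897.
−S·ln(1−ᾱ) = −345.4 × ln(1 − 0.0897) = 32.461.
V = 13.4 × 7.2 × 3.7 = 356.976 m³.
T = 0.161·V/[−S·ln(1−ᾱ)] = 0.161·356.976/32.461 = 1.77 s.

1.77 sec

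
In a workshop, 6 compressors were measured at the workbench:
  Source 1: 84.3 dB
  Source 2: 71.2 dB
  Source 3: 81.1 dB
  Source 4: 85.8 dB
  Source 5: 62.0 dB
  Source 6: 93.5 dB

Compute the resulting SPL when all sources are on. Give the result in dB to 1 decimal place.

Converting to relative power and adding: 10^(84.3/10) + 10^(71.2/10) + 10^(81.1/10) + 10^(85.8/10) + 10^(62.0/10) + 10^(93.5/10) = 3.032e+09.
Combined level = 10 log₁₀(3.032e+09) = 94.8 dB.

94.8 dB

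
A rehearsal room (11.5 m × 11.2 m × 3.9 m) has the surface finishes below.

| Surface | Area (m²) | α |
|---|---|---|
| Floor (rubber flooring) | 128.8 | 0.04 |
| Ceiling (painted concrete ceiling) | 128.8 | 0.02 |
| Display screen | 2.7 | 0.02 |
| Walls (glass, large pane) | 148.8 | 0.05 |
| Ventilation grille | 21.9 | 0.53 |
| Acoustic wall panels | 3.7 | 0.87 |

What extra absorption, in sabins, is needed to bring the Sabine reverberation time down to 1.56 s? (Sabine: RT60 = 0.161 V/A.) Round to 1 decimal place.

A₁ = Σ Sᵢαᵢ = 128.8·0.04 + 128.8·0.02 + 2.7·0.02 + 148.8·0.05 + 21.9·0.53 + 3.7·0.87 = 30.048 sabins.
Target A₂ = 0.161·502.32/1.56 = 51.842 sabins (V = 502.32 m³).
Additional absorption ΔA = 51.842 − 30.048 = 21.8 sabins.

21.8 sabins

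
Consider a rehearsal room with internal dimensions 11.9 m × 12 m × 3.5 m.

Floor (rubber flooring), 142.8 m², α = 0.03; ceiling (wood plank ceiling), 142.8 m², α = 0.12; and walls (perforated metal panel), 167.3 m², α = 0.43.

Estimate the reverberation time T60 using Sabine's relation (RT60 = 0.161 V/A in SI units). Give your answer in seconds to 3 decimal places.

0.862 s

A = Σ Sᵢαᵢ = 142.8·0.03 + 142.8·0.12 + 167.3·0.43 = 93.359 sabins.
V = 11.9·12·3.5 = 499.8 m³.
RT60 = 0.161 · V / A = 0.161 × 499.8 / 93.359 = 0.862 s.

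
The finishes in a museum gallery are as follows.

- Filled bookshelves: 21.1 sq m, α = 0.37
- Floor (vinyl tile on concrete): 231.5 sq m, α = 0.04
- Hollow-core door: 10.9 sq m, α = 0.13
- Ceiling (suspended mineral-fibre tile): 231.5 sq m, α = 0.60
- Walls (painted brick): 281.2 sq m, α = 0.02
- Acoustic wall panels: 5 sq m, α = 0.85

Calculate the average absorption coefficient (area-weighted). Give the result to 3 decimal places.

S = Σ Sᵢ = 21.1 + 231.5 + 10.9 + 231.5 + 281.2 + 5 = 781.2 sq m.
A = 21.1*0.37 + 231.5*0.04 + 10.9*0.13 + 231.5*0.60 + 281.2*0.02 + 5*0.85 = 167.258 sabins.
ᾱ = 167.258 / 781.2 = 0.214.

0.214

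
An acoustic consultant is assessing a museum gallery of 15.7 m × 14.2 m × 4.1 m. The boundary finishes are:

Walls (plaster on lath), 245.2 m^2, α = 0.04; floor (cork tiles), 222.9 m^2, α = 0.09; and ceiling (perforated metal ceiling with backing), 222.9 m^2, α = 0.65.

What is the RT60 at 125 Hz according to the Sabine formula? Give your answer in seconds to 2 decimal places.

0.84 seconds

Equivalent absorption area: A = 245.2×0.04 + 222.9×0.09 + 222.9×0.65 = 174.754 m^2.
V = 15.7·14.2·4.1 = 914.054 m³.
RT60 = 0.161 · V / A = 0.161 × 914.054 / 174.754 = 0.84 s.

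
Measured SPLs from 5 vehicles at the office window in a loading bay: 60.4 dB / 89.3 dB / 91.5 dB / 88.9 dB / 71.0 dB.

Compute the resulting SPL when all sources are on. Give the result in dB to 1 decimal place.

Sum in the linear (power) domain: Σ 10^(Lᵢ/10) = 10^(60.4/10) + 10^(89.3/10) + 10^(91.5/10) + 10^(88.9/10) + 10^(71.0/10) = 3.054e+09.
Combined level = 10 log₁₀(3.054e+09) = 94.8 dB.

94.8 dB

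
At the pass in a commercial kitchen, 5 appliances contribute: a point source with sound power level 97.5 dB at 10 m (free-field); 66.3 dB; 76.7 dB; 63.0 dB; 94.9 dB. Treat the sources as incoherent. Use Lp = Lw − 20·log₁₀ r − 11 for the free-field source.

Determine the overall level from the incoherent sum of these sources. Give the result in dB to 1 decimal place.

95.0 dB

Source at 10 m: Lp = 97.5 − 20·log₁₀(10) − 11 = 66.5 dB.
Converting to relative power and adding: 10^(66.5/10) + 10^(66.3/10) + 10^(76.7/10) + 10^(63.0/10) + 10^(94.9/10) = 3.148e+09.
Combined level = 10 log₁₀(3.148e+09) = 95.0 dB.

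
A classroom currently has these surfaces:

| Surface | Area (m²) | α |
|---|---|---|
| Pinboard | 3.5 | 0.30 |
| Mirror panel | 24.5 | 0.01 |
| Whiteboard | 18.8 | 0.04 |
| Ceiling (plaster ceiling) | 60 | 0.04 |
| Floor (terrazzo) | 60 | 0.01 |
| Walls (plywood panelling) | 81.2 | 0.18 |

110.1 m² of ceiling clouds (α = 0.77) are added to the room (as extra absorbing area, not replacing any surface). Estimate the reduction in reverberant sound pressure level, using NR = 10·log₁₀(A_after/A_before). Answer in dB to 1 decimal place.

7.3 dB

Equivalent absorption area: A_before = 3.5×0.30 + 24.5×0.01 + 18.8×0.04 + 60×0.04 + 60×0.01 + 81.2×0.18 = 19.663 m².
Added absorption = 110.1 × 0.77 = 84.777 sabins.
A_after = 19.663 + 84.777 = 104.440 sabins.
NR = 10·log₁₀(104.440/19.663) = 7.3 dB.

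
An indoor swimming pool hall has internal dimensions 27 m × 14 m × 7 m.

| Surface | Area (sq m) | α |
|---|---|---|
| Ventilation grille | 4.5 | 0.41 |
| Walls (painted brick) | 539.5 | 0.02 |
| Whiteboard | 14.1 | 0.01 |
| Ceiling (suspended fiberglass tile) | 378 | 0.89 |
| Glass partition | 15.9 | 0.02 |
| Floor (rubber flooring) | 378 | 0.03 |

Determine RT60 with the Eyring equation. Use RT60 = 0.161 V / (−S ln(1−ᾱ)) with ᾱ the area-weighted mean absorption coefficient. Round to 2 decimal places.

1.01 s

Total surface area S = 4.5 + 539.5 + 14.1 + 378 + 15.9 + 378 = 1330.0 sq m.
Σ(Sᵢαᵢ) = 4.5·0.41 + 539.5·0.02 + 14.1·0.01 + 378·0.89 + 15.9·0.02 + 378·0.03 = 360.854.
Mean coefficient ᾱ = A/S = 0.2713.
Eyring denominator: −S ln(1−ᾱ) = 420.936.
V = 27 × 14 × 7 = 2646 m³.
RT60 = 0.161 × 2646 / 420.936 = 1.01 s.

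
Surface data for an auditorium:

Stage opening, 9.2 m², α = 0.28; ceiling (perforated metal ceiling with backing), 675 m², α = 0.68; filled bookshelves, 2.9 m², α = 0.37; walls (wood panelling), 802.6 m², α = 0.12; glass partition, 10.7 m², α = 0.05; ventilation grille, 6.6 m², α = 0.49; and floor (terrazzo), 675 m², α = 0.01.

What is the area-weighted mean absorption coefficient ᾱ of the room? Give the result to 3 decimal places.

Total surface area S = 2182.0 m².
Σ(Sᵢαᵢ) = 9.2·0.28 + 675·0.68 + 2.9·0.37 + 802.6·0.12 + 10.7·0.05 + 6.6·0.49 + 675·0.01 = 569.480.
ᾱ = 569.480 / 2182.0 = 0.261.

0.261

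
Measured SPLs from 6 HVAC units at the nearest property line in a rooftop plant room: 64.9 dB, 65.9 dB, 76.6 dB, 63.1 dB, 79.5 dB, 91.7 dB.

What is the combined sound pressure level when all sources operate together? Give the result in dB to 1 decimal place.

Sum in the linear (power) domain: Σ 10^(Lᵢ/10) = 10^(64.9/10) + 10^(65.9/10) + 10^(76.6/10) + 10^(63.1/10) + 10^(79.5/10) + 10^(91.7/10) = 1.623e+09.
L_total = 10·log₁₀(1.623e+09) = 92.1 dB.

92.1 dB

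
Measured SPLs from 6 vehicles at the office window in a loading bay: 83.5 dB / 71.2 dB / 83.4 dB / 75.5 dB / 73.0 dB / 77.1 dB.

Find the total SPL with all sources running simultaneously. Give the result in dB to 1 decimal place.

87.5 dB

Converting to relative power and adding: 10^(83.5/10) + 10^(71.2/10) + 10^(83.4/10) + 10^(75.5/10) + 10^(73.0/10) + 10^(77.1/10) = 5.626e+08.
L_total = 10·log₁₀(5.626e+08) = 87.5 dB.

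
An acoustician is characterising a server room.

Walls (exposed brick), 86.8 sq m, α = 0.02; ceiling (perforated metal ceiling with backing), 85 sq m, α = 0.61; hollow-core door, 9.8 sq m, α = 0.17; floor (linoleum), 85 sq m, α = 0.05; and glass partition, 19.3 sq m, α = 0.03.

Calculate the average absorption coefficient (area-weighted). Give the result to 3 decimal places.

S = Σ Sᵢ = 86.8 + 85 + 9.8 + 85 + 19.3 = 285.9 sq m.
A = 86.8·0.02 + 85·0.61 + 9.8·0.17 + 85·0.05 + 19.3·0.03 = 60.081 sabins.
ᾱ = A/S = 0.210.

0.210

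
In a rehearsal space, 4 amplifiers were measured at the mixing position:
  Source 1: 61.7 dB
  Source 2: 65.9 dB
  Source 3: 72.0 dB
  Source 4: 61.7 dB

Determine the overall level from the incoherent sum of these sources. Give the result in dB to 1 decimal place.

Converting to relative power and adding: 10^(61.7/10) + 10^(65.9/10) + 10^(72.0/10) + 10^(61.7/10) = 2.27e+07.
L_total = 10·log₁₀(2.27e+07) = 73.6 dB.

73.6 dB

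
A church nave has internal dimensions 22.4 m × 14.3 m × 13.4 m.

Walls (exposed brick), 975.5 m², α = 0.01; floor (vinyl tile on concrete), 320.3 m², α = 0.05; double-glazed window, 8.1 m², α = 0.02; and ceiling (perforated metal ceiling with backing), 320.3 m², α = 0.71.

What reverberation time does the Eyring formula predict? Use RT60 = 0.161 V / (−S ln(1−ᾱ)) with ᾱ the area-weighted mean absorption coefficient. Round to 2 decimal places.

2.51 s

Total surface area S = 975.5 + 320.3 + 8.1 + 320.3 = 1624.2 m².
Absorption A = 975.5·0.01 + 320.3·0.05 + 8.1·0.02 + 320.3·0.71 = 253.345 sabins.
Mean coefficient ᾱ = A/S = 0.1560.
−S·ln(1−ᾱ) = −1624.2 × ln(1 − 0.1560) = 275.469.
V = 22.4 × 14.3 × 13.4 = 4292.288 m³.
T = 0.161·V/[−S·ln(1−ᾱ)] = 0.161·4292.288/275.469 = 2.51 s.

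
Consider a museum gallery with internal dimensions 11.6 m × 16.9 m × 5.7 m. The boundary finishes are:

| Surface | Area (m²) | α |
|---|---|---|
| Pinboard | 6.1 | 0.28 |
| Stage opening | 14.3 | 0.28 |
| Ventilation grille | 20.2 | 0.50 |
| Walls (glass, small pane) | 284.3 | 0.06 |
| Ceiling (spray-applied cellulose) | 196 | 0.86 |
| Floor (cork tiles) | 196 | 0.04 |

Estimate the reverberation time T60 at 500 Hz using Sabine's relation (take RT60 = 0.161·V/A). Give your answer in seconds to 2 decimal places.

0.86 seconds

A = Σ Sᵢαᵢ = 6.1*0.28 + 14.3*0.28 + 20.2*0.50 + 284.3*0.06 + 196*0.86 + 196*0.04 = 209.270 sabins.
Room volume: 1117.428 m³.
RT60 = 0.161 · V / A = 0.161 × 1117.428 / 209.270 = 0.86 s.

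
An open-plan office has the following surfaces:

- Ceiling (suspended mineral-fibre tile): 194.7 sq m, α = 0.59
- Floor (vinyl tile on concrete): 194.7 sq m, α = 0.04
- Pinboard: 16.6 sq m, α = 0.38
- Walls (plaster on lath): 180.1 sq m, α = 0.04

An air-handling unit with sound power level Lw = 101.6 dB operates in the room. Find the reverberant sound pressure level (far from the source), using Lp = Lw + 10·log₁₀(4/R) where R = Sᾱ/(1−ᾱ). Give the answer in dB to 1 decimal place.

85.1 dB

Σ(Sᵢαᵢ) = 194.7·0.59 + 194.7·0.04 + 16.6·0.38 + 180.1·0.04 = 136.173; total area S = 586.1 sq m.
ᾱ = 136.173/586.1 = 0.2323; R = Sᾱ/(1−ᾱ) = 136.173/(1−0.2323) = 177.378 sq m.
Lp = 101.6 + 10·log₁₀(4/177.378) = 101.6 + (-16.47) = 85.1 dB.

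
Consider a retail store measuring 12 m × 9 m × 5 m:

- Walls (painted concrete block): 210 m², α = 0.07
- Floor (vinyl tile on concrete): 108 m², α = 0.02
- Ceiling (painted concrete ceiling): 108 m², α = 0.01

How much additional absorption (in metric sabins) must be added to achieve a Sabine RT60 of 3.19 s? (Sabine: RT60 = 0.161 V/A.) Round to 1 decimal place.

9.3 sabins

Total absorption A₁ = 210·0.07 + 108·0.02 + 108·0.01
  = 14.700 + 2.160 + 1.080 = 17.940 m² sabins.
V = 540 m³. Required absorption A₂ = 0.161 × 540 / 3.19 = 27.254 sabins.
Shortfall: 27.254 − 17.940 = 9.3 sabins.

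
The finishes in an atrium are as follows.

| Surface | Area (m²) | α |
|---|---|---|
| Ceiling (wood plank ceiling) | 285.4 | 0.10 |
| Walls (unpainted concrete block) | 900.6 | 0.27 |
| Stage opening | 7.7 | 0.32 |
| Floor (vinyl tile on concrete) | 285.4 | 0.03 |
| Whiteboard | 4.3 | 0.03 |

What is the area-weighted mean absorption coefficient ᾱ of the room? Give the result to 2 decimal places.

0.19

Total surface area S = 1483.4 m².
Weighted sum Σ Sα = 282.857.
ᾱ = A/S = 0.19.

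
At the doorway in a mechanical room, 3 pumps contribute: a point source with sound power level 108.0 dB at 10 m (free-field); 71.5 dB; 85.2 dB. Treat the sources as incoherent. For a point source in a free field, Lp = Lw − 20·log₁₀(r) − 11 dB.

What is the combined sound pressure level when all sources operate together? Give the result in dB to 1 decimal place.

Source at 10 m: Lp = 108.0 − 20·log₁₀(10) − 11 = 77.0 dB.
Sum in the linear (power) domain: Σ 10^(Lᵢ/10) = 10^(77.0/10) + 10^(71.5/10) + 10^(85.2/10) = 3.954e+08.
Back to dB: 10·log₁₀ Σ = 86.0 dB.

86.0 dB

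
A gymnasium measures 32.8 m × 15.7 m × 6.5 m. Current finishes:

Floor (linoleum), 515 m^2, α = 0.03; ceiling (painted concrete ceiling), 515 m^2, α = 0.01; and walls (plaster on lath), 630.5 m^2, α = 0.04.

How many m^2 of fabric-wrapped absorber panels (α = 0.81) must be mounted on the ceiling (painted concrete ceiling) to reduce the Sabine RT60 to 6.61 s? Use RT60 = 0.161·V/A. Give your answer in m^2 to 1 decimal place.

Summing Sᵢαᵢ: 15.450 + 5.150 + 25.220 → A₁ = 45.820 sabins.
V = 3347.24 m³. Target absorption A₂ = 0.161 × 3347.24 / 6.61 = 81.529 sabins.
Absorption to add: 81.529 − 45.820 = 35.709 sabins.
Net gain per m^2: Δα = 0.81 − 0.01 = 0.80.
Area = ΔA/Δα = 35.709/0.80 = 44.6 m^2.

44.6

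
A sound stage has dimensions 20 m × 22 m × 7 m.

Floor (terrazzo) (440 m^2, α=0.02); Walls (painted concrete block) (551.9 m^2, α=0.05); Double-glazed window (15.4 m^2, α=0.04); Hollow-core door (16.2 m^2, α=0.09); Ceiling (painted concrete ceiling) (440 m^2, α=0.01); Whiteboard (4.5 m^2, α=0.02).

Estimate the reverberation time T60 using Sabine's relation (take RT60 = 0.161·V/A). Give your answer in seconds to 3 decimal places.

Summing Sᵢαᵢ: 8.800 + 27.595 + 0.616 + 1.458 + 4.400 + 0.090 → A = 42.959 sabins.
Room volume: 3080 m³.
RT60 = 0.161 · V / A = 0.161 × 3080 / 42.959 = 11.543 s.

11.543 seconds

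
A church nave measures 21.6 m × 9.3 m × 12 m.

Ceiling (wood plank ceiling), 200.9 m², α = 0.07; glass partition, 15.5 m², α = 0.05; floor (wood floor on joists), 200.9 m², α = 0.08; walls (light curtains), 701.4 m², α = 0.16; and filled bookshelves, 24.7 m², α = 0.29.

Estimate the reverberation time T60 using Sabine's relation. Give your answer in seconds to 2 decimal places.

Equivalent absorption area: A = 200.9·0.07 + 15.5·0.05 + 200.9·0.08 + 701.4·0.16 + 24.7·0.29 = 150.297 m².
Room volume: 2410.56 m³.
Sabine: RT60 = 0.161 × 2410.56 / 150.297 = 2.58 s.

2.58 s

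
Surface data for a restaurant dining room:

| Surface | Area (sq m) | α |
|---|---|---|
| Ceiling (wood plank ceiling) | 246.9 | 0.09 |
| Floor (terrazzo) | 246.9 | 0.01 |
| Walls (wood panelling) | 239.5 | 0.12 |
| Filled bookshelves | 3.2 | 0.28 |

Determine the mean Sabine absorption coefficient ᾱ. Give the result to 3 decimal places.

0.074

Total surface area S = 736.5 sq m.
Σ(Sᵢαᵢ) = 246.9×0.09 + 246.9×0.01 + 239.5×0.12 + 3.2×0.28 = 54.326.
ᾱ = A/S = 0.074.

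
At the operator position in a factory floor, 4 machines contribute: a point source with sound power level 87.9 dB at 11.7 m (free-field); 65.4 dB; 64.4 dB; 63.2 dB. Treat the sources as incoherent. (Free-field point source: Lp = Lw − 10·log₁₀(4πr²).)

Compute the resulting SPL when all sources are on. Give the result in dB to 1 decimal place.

Source at 11.7 m: Lp = 87.9 − 10·log₁₀(4π·11.7²) = 87.9 − 10·log₁₀(1720.210) = 55.5 dB.
Converting to relative power and adding: 10^(55.5/10) + 10^(65.4/10) + 10^(64.4/10) + 10^(63.2/10) = 8.666e+06.
Combined level = 10 log₁₀(8.666e+06) = 69.4 dB.

69.4 dB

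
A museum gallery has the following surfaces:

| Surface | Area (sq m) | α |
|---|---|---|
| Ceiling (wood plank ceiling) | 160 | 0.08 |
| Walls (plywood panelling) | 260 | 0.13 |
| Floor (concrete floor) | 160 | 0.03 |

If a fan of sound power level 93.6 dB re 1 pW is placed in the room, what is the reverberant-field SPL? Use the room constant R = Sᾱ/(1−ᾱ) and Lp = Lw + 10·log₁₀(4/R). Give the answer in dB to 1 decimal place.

82.1 dB

Σ(Sᵢαᵢ) = 160×0.08 + 260×0.13 + 160×0.03 = 51.400; total area S = 580.0 sq m.
ᾱ = 0.0886, so room constant R = A/(1−ᾱ) = 56.397 sq m.
Lp = Lw + 10 log₁₀(4/R) = 93.6 -11.49 = 82.1 dB.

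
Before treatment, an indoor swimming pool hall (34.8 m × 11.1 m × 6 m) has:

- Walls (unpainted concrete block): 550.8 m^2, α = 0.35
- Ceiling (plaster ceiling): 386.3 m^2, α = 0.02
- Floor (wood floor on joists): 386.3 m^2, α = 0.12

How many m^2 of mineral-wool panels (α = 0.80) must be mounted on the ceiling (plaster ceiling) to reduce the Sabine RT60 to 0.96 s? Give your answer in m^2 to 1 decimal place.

Total absorption A₁ = 550.8*0.35 + 386.3*0.02 + 386.3*0.12
  = 192.780 + 7.726 + 46.356 = 246.862 m^2 sabins.
Required A₂ = 0.161·2317.68/0.96 = 388.694 sabins.
Absorption to add: 388.694 − 246.862 = 141.832 sabins.
Net gain per m^2: Δα = 0.80 − 0.02 = 0.78.
Area = ΔA/Δα = 141.832/0.78 = 181.8 m^2.

181.8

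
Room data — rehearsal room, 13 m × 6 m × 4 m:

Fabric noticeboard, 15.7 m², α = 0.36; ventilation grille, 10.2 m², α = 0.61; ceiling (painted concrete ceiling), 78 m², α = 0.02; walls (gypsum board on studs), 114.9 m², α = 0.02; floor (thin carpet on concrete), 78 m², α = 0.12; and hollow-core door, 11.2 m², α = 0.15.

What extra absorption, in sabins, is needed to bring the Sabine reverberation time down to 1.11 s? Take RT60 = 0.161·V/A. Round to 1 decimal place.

18.5 sabins

Summing Sᵢαᵢ: 5.652 + 6.222 + 1.560 + 2.298 + 9.360 + 1.680 → A₁ = 26.772 sabins.
For T = 1.11 s, need A₂ = 0.161·V/T = 0.161·312/1.11 = 45.254 sabins.
ΔA = A₂ − A₁ = 45.254 − 26.772 = 18.5 sabins.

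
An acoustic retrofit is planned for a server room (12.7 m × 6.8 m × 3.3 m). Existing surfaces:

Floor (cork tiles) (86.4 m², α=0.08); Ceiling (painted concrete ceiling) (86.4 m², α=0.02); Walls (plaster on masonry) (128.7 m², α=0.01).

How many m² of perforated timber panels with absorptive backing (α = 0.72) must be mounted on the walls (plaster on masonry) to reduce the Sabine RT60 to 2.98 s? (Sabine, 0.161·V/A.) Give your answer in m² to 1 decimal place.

Summing Sᵢαᵢ: 6.912 + 1.728 + 1.287 → A₁ = 9.927 sabins.
Required A₂ = 0.161·284.988/2.98 = 15.397 sabins.
Absorption to add: 15.397 − 9.927 = 5.470 sabins.
Each m² of panel replacing the walls (plaster on masonry) adds (0.72 − 0.01) = 0.71 sabins.
Area = ΔA/Δα = 5.470/0.71 = 7.7 m².

7.7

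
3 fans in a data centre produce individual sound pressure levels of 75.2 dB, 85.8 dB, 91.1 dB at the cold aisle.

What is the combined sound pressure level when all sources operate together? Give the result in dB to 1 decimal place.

92.3 dB

Sum in the linear (power) domain: Σ 10^(Lᵢ/10) = 10^(75.2/10) + 10^(85.8/10) + 10^(91.1/10) = 1.702e+09.
L_total = 10·log₁₀(1.702e+09) = 92.3 dB.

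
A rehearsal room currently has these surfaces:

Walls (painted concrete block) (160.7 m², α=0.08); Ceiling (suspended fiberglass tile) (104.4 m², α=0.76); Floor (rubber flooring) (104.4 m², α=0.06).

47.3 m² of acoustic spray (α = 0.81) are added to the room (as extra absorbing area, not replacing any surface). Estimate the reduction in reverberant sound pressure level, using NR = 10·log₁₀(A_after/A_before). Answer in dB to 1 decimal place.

A_before = Σ Sᵢαᵢ = 160.7·0.08 + 104.4·0.76 + 104.4·0.06 = 98.464 sabins.
Added absorption = 47.3 × 0.81 = 38.313 sabins.
A_after = 98.464 + 38.313 = 136.777 sabins.
NR = 10·log₁₀(136.777/98.464) = 1.4 dB.

1.4 dB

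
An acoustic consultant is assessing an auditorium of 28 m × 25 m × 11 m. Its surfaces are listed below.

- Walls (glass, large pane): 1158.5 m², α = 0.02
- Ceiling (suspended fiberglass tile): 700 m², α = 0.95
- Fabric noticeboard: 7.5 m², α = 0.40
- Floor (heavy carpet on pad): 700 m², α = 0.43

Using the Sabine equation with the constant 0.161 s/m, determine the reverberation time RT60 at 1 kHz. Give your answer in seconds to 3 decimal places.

1.249 s

Summing Sᵢαᵢ: 23.170 + 665.000 + 3.000 + 301.000 → A = 992.170 sabins.
Volume V = 28 × 25 × 11 = 7700 m³.
T = 0.161 V/A = 0.161·7700/992.170 = 1.249 s.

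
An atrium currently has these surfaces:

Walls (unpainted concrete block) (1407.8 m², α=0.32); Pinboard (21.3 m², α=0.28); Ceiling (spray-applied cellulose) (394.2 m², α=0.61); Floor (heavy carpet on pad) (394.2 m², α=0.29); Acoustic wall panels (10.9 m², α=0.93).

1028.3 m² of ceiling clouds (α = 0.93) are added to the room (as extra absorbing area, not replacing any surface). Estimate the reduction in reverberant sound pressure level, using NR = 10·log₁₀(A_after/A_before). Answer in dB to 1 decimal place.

3.4 dB

Summing Sᵢαᵢ: 450.496 + 5.964 + 240.462 + 114.318 + 10.137 → A_before = 821.377 sabins.
Treatment contributes 1028.3·0.93 = 956.319 sabins.
New total A_after = 1777.696 sabins.
NR = 10·log₁₀(1777.696/821.377) = 3.4 dB.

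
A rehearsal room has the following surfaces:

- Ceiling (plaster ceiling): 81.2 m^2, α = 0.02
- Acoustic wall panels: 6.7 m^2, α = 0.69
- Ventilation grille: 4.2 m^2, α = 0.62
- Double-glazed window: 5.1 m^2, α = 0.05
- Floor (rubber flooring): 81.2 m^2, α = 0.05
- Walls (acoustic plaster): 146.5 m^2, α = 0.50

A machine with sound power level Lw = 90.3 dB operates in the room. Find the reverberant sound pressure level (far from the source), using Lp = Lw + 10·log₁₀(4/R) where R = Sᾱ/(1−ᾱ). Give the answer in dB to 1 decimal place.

75.6 dB

A = 86.416 sabins; S = 324.9 m^2.
ᾱ = 0.2660, so room constant R = A/(1−ᾱ) = 117.733 m^2.
Lp = 90.3 + 10·log₁₀(4/117.733) = 90.3 + (-14.69) = 75.6 dB.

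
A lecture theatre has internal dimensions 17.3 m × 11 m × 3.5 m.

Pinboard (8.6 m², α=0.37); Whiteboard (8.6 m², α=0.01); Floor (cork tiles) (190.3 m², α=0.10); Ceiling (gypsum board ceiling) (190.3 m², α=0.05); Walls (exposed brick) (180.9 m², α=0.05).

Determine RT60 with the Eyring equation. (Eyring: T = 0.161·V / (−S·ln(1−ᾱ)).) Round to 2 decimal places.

S = Σ Sᵢ = 578.7 m².
Σ(Sᵢαᵢ) = 8.6·0.37 + 8.6·0.01 + 190.3·0.10 + 190.3·0.05 + 180.9·0.05 = 40.858.
Mean coefficient ᾱ = A/S = 0.0706.
Eyring denominator: −S ln(1−ᾱ) = 42.370.
V = 17.3 × 11 × 3.5 = 666.05 m³.
RT60 = 0.161 × 666.05 / 42.370 = 2.53 s.

2.53 sec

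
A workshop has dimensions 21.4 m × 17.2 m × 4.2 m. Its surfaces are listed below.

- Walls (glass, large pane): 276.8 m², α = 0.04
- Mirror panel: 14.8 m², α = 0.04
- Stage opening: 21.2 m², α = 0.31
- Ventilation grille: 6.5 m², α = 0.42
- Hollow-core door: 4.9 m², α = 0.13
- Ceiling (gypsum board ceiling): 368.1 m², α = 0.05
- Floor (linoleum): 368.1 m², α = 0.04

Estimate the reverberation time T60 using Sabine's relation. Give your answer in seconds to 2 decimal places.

4.55 seconds

Equivalent absorption area: A = 276.8*0.04 + 14.8*0.04 + 21.2*0.31 + 6.5*0.42 + 4.9*0.13 + 368.1*0.05 + 368.1*0.04 = 54.732 m².
Volume V = 21.4 × 17.2 × 4.2 = 1545.936 m³.
Sabine: RT60 = 0.161 × 1545.936 / 54.732 = 4.55 s.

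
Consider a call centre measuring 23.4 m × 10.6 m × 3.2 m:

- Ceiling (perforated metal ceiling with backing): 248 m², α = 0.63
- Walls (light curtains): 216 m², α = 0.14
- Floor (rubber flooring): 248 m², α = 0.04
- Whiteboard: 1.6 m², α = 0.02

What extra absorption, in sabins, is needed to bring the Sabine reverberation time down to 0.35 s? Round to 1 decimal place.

168.7 sabins

A₁ = Σ Sᵢαᵢ = 248*0.63 + 216*0.14 + 248*0.04 + 1.6*0.02 = 196.432 sabins.
For T = 0.35 s, need A₂ = 0.161·V/T = 0.161·793.728/0.35 = 365.115 sabins.
ΔA = A₂ − A₁ = 365.115 − 196.432 = 168.7 sabins.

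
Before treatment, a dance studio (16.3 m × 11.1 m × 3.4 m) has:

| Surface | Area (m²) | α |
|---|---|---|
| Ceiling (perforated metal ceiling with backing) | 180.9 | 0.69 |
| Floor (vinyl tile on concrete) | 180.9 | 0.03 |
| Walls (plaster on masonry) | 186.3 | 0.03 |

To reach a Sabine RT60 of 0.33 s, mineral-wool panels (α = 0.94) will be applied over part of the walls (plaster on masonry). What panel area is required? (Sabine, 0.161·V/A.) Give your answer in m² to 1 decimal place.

180.5

A₁ = Σ Sᵢαᵢ = 180.9×0.69 + 180.9×0.03 + 186.3×0.03 = 135.837 sabins.
V = 615.162 m³. Target absorption A₂ = 0.161 × 615.162 / 0.33 = 300.124 sabins.
ΔA needed = 300.124 − 135.837 = 164.287 sabins.
Net gain per m²: Δα = 0.94 − 0.03 = 0.91.
Area = ΔA/Δα = 164.287/0.91 = 180.5 m².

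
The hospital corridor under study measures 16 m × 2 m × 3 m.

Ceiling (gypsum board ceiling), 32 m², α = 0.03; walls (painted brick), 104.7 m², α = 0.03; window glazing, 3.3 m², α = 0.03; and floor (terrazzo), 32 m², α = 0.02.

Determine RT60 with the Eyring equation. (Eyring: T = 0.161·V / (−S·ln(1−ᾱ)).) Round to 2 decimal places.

S = Σ Sᵢ = 172.0 m².
Absorption A = 32×0.03 + 104.7×0.03 + 3.3×0.03 + 32×0.02 = 4.840 sabins.
Mean coefficient ᾱ = A/S = 0.0281.
Eyring denominator: −S ln(1−ᾱ) = 4.902.
V = 16 × 2 × 3 = 96 m³.
T = 0.161·V/[−S·ln(1−ᾱ)] = 0.161·96/4.902 = 3.15 s.

3.15 seconds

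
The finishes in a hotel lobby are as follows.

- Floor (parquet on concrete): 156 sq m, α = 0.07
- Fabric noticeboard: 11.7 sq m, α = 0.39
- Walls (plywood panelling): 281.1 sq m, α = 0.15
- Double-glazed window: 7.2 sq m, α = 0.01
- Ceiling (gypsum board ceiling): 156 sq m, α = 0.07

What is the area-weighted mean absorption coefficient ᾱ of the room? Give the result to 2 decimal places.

0.11

Total surface area S = 612.0 sq m.
Σ(Sᵢαᵢ) = 156·0.07 + 11.7·0.39 + 281.1·0.15 + 7.2·0.01 + 156·0.07 = 68.640.
ᾱ = A/S = 0.11.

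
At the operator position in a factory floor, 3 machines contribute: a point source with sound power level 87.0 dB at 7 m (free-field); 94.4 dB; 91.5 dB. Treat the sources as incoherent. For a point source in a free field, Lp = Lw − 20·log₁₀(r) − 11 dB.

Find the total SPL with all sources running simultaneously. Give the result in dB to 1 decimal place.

Source at 7 m: Lp = 87.0 − 20·log₁₀(7) − 11 = 59.1 dB.
Sum in the linear (power) domain: Σ 10^(Lᵢ/10) = 10^(59.1/10) + 10^(94.4/10) + 10^(91.5/10) = 4.168e+09.
L_total = 10·log₁₀(4.168e+09) = 96.2 dB.

96.2 dB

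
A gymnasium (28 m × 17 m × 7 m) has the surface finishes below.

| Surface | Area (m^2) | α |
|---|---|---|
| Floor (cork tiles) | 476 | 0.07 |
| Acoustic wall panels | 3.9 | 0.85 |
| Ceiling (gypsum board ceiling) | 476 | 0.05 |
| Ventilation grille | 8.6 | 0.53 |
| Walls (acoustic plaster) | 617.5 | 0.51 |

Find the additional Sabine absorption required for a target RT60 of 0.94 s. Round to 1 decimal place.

A₁ = Σ Sᵢαᵢ = 476×0.07 + 3.9×0.85 + 476×0.05 + 8.6×0.53 + 617.5×0.51 = 379.918 sabins.
For T = 0.94 s, need A₂ = 0.161·V/T = 0.161·3332/0.94 = 570.694 sabins.
Shortfall: 570.694 − 379.918 = 190.8 sabins.

190.8 sabins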